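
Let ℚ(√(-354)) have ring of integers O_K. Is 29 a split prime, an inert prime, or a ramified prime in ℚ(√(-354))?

29 splits in O_K

d = -354 ≡ 2 (mod 4), so O_K = ℤ[√-354] and disc(K) = 4d = -1416.
disc(K) = -1416 is not divisible by 29; 29 is unramified.
(-354/29) = 23^14 mod 29 = 1, giving Legendre symbol 1.
d is a quadratic residue mod p, hence 29 splits in O_K.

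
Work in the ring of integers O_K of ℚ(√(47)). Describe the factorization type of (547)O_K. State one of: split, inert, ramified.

split

47 mod 4 = 3, hence disc K = 4·47 = 188 and O_K = ℤ[√47].
disc(K) = 188 is not divisible by 547; 547 is unramified.
Legendre symbol by Euler's criterion: (47/547) ≡ 47^273 ≡ 1 (mod 547), i.e. (47/547) = 1.
d is a quadratic residue mod p, hence 547 splits in O_K.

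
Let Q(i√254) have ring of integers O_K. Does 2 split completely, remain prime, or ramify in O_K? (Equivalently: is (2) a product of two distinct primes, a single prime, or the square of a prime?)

2 is ramified

-254 mod 4 = 2, hence disc K = 4·(-254) = -1016 and O_K = ℤ[√-254].
disc(K) = -1016 = 2·(-508), so p = 2 is ramified.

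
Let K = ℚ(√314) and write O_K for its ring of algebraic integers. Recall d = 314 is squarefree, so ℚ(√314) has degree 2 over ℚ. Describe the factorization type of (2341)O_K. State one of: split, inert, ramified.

inert — (2341) stays prime in O_K

Since 314 ≢ 1 mod 4, the ring of integers is ℤ[√314] with discriminant 4·314 = 1256.
disc(K) = 1256 is not divisible by 2341; 2341 is unramified.
Legendre symbol by Euler's criterion: (314/2341) ≡ 314^1170 ≡ 2340 (mod 2341), i.e. (314/2341) = -1.
Legendre symbol -1 ⇒ 2341 is inert.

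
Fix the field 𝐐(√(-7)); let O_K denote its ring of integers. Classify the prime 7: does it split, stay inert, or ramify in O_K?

ramified

Since -7 ≡ 1 mod 4, the ring of integers is ℤ[(1+√-7)/2] with discriminant -7.
7 divides disc(K) = -7, so 7 ramifies.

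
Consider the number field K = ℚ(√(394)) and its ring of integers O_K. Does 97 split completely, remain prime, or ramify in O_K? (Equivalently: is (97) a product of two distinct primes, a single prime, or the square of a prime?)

splits completely

d = 394 ≡ 2 (mod 4), so O_K = ℤ[√394] and disc(K) = 4d = 1576.
disc(K) = 1576 is not divisible by 97; 97 is unramified.
(394/97) = 6^48 mod 97 = 1, giving Legendre symbol 1.
(394/97) = 1, so 97 splits.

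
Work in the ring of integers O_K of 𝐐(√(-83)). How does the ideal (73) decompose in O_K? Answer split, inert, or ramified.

73 remains inert

d = -83 ≡ 1 (mod 4), so O_K = ℤ[(1+√-83)/2] and disc(K) = d = -83.
disc(K) = -83 is not divisible by 73; 73 is unramified.
(-83/73) = 63^36 mod 73 = 72, giving Legendre symbol -1.
d is a non-residue mod p, hence 73 remains inert in O_K.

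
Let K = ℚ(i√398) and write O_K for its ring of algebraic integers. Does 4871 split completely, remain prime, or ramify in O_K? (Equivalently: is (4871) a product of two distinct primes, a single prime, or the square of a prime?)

-398 mod 4 = 2, hence disc K = 4·(-398) = -1592 and O_K = ℤ[√-398].
Since gcd(4871, -1592) = 1 the prime 4871 does not ramify.
Compute (-398/4871) via Euler: 4473^((4871-1)/2) mod 4871 = 4870, so (-398/4871) = -1.
Legendre symbol -1 ⇒ 4871 is inert.

inert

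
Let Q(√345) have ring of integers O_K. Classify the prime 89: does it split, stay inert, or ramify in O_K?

split

Since 345 ≡ 1 mod 4, the ring of integers is ℤ[(1+√345)/2] with discriminant 345.
Since gcd(89, 345) = 1 the prime 89 does not ramify.
Legendre symbol by Euler's criterion: (345/89) ≡ 345^44 ≡ 1 (mod 89), i.e. (345/89) = 1.
Legendre symbol 1 ⇒ 89 is split.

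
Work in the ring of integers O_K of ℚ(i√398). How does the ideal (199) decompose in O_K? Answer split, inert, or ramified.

-398 mod 4 = 2, hence disc K = 4·(-398) = -1592 and O_K = ℤ[√-398].
Ramification test: 199 | -1592. The prime 199 ramifies in K.

ramified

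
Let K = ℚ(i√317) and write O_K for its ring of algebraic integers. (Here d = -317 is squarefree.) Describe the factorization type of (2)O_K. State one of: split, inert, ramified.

ramifies in O_K

Since -317 ≢ 1 mod 4, the ring of integers is ℤ[√-317] with discriminant 4·(-317) = -1268.
Ramification test: 2 | -1268. The prime 2 ramifies in K.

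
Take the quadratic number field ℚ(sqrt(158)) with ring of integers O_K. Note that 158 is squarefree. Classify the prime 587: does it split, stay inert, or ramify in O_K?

587 remains inert

d = 158 ≡ 2 (mod 4), so O_K = ℤ[√158] and disc(K) = 4d = 632.
587 ∤ 632, so 587 is unramified.
Legendre symbol by Euler's criterion: (158/587) ≡ 158^293 ≡ 586 (mod 587), i.e. (158/587) = -1.
(158/587) = -1, so 587 is inert.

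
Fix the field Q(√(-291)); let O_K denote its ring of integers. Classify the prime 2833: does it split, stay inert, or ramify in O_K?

-291 mod 4 = 1, hence disc K = -291 and O_K = ℤ[(1+√-291)/2].
Since gcd(2833, -291) = 1 the prime 2833 does not ramify.
Legendre symbol by Euler's criterion: (-291/2833) ≡ (-291)^1416 ≡ 2832 (mod 2833), i.e. (-291/2833) = -1.
(-291/2833) = -1, so 2833 is inert.

inert — (2833) stays prime in O_K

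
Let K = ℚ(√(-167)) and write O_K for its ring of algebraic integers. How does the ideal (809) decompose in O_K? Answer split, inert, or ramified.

d = -167 ≡ 1 (mod 4), so O_K = ℤ[(1+√-167)/2] and disc(K) = d = -167.
disc(K) = -167 is not divisible by 809; 809 is unramified.
Compute (-167/809) via Euler: 642^((809-1)/2) mod 809 = 1, so (-167/809) = 1.
d is a quadratic residue mod p, hence 809 splits in O_K.

p splits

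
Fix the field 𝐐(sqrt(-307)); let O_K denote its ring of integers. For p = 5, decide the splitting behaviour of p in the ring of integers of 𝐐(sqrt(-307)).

d = -307 ≡ 1 (mod 4), so O_K = ℤ[(1+√-307)/2] and disc(K) = d = -307.
disc(K) = -307 is not divisible by 5; 5 is unramified.
Euler's criterion: (-307)^2 mod 5 = 4. Thus (-307|5) = -1.
d is a non-residue mod p, hence 5 remains inert in O_K.

5 remains inert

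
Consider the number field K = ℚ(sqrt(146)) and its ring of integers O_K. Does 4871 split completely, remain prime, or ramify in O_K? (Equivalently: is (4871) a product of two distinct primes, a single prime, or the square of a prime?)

d = 146 ≡ 2 (mod 4), so O_K = ℤ[√146] and disc(K) = 4d = 584.
disc(K) = 584 is not divisible by 4871; 4871 is unramified.
Legendre symbol by Euler's criterion: (146/4871) ≡ 146^2435 ≡ 4870 (mod 4871), i.e. (146/4871) = -1.
Legendre symbol -1 ⇒ 4871 is inert.

inert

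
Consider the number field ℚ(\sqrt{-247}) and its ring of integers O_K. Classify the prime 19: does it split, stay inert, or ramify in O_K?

ramifies in O_K

Since -247 ≡ 1 mod 4, the ring of integers is ℤ[(1+√-247)/2] with discriminant -247.
19 divides disc(K) = -247, so 19 ramifies.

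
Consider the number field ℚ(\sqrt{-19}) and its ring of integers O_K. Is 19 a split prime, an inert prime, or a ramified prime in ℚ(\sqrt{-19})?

ramifies in O_K

Since -19 ≡ 1 mod 4, the ring of integers is ℤ[(1+√-19)/2] with discriminant -19.
Ramification test: 19 | -19. The prime 19 ramifies in K.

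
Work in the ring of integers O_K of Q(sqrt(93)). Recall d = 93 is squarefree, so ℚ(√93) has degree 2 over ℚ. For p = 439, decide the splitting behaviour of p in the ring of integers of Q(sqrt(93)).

Since 93 ≡ 1 mod 4, the ring of integers is ℤ[(1+√93)/2] with discriminant 93.
439 ∤ 93, so 439 is unramified.
Euler's criterion: 93^219 mod 439 = 1. Thus (93|439) = 1.
(93/439) = 1, so 439 splits.

p splits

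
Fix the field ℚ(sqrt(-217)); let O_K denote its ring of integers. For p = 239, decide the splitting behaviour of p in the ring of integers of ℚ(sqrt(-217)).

d = -217 ≡ 3 (mod 4), so O_K = ℤ[√-217] and disc(K) = 4d = -868.
239 ∤ -868, so 239 is unramified.
Compute (-217/239) via Euler: 22^((239-1)/2) mod 239 = 1, so (-217/239) = 1.
d is a quadratic residue mod p, hence 239 splits in O_K.

split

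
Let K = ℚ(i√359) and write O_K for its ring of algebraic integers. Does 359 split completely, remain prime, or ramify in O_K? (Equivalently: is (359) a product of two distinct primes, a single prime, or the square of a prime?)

Since -359 ≡ 1 mod 4, the ring of integers is ℤ[(1+√-359)/2] with discriminant -359.
disc(K) = -359 = 359·(-1), so p = 359 is ramified.

ramified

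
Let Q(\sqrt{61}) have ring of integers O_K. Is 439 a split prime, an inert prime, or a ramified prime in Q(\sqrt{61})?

split — (439) = 𝔭₁𝔭₂ with 𝔭₁ ≠ 𝔭₂

d = 61 ≡ 1 (mod 4), so O_K = ℤ[(1+√61)/2] and disc(K) = d = 61.
disc(K) = 61 is not divisible by 439; 439 is unramified.
Compute (61/439) via Euler: 61^((439-1)/2) mod 439 = 1, so (61/439) = 1.
Legendre symbol 1 ⇒ 439 is split.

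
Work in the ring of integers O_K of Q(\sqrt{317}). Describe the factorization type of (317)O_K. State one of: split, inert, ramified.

ramified — (317) = 𝔭²

d = 317 ≡ 1 (mod 4), so O_K = ℤ[(1+√317)/2] and disc(K) = d = 317.
disc(K) = 317 = 317·1, so p = 317 is ramified.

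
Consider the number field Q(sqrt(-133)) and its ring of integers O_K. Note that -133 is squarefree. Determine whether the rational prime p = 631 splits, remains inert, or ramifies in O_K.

Since -133 ≢ 1 mod 4, the ring of integers is ℤ[√-133] with discriminant 4·(-133) = -532.
631 ∤ -532, so 631 is unramified.
(-133/631) = 498^315 mod 631 = 630, giving Legendre symbol -1.
Legendre symbol -1 ⇒ 631 is inert.

631 remains inert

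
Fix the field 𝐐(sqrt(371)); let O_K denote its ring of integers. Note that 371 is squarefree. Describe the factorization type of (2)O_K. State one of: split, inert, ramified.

d = 371 ≡ 3 (mod 4), so O_K = ℤ[√371] and disc(K) = 4d = 1484.
disc(K) = 1484 = 2·742, so p = 2 is ramified.

ramified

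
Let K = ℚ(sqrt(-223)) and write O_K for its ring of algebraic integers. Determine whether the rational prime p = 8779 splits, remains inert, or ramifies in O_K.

d = -223 ≡ 1 (mod 4), so O_K = ℤ[(1+√-223)/2] and disc(K) = d = -223.
disc(K) = -223 is not divisible by 8779; 8779 is unramified.
Euler's criterion: (-223)^4389 mod 8779 = 1. Thus (-223|8779) = 1.
Legendre symbol 1 ⇒ 8779 is split.

split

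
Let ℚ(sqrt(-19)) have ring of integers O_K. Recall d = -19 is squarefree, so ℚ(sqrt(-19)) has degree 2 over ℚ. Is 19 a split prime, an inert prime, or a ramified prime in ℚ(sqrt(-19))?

ramified

d = -19 ≡ 1 (mod 4), so O_K = ℤ[(1+√-19)/2] and disc(K) = d = -19.
disc(K) = -19 = 19·(-1), so p = 19 is ramified.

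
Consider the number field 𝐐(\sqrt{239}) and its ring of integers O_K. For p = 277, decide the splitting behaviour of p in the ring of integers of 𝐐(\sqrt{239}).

d = 239 ≡ 3 (mod 4), so O_K = ℤ[√239] and disc(K) = 4d = 956.
277 ∤ 956, so 277 is unramified.
Legendre symbol by Euler's criterion: (239/277) ≡ 239^138 ≡ 276 (mod 277), i.e. (239/277) = -1.
Legendre symbol -1 ⇒ 277 is inert.

remains prime (inert)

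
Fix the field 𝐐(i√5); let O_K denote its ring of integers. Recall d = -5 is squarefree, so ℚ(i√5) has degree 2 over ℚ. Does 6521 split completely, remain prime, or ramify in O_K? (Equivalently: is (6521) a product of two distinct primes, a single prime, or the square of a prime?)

split — (6521) = 𝔭₁𝔭₂ with 𝔭₁ ≠ 𝔭₂

-5 mod 4 = 3, hence disc K = 4·(-5) = -20 and O_K = ℤ[√-5].
disc(K) = -20 is not divisible by 6521; 6521 is unramified.
Compute (-5/6521) via Euler: 6516^((6521-1)/2) mod 6521 = 1, so (-5/6521) = 1.
(-5/6521) = 1, so 6521 splits.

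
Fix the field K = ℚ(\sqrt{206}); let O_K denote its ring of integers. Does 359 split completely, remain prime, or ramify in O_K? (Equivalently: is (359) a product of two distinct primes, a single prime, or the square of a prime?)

359 remains inert

206 mod 4 = 2, hence disc K = 4·206 = 824 and O_K = ℤ[√206].
disc(K) = 824 is not divisible by 359; 359 is unramified.
Euler's criterion: 206^179 mod 359 = 358. Thus (206|359) = -1.
d is a non-residue mod p, hence 359 remains inert in O_K.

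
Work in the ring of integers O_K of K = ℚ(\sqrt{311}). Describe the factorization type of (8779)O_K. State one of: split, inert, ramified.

8779 splits in O_K

Since 311 ≢ 1 mod 4, the ring of integers is ℤ[√311] with discriminant 4·311 = 1244.
disc(K) = 1244 is not divisible by 8779; 8779 is unramified.
Legendre symbol by Euler's criterion: (311/8779) ≡ 311^4389 ≡ 1 (mod 8779), i.e. (311/8779) = 1.
(311/8779) = 1, so 8779 splits.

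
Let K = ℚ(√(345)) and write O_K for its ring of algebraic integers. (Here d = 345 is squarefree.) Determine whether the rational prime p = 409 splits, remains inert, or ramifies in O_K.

d = 345 ≡ 1 (mod 4), so O_K = ℤ[(1+√345)/2] and disc(K) = d = 345.
409 ∤ 345, so 409 is unramified.
Legendre symbol by Euler's criterion: (345/409) ≡ 345^204 ≡ 1 (mod 409), i.e. (345/409) = 1.
(345/409) = 1, so 409 splits.

409 splits in O_K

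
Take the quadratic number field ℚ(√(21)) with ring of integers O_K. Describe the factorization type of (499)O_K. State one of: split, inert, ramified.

Since 21 ≡ 1 mod 4, the ring of integers is ℤ[(1+√21)/2] with discriminant 21.
Since gcd(499, 21) = 1 the prime 499 does not ramify.
(21/499) = 21^249 mod 499 = 1, giving Legendre symbol 1.
(21/499) = 1, so 499 splits.

split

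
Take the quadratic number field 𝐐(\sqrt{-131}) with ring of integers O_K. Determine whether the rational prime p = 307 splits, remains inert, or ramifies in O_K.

d = -131 ≡ 1 (mod 4), so O_K = ℤ[(1+√-131)/2] and disc(K) = d = -131.
Since gcd(307, -131) = 1 the prime 307 does not ramify.
Compute (-131/307) via Euler: 176^((307-1)/2) mod 307 = 1, so (-131/307) = 1.
(-131/307) = 1, so 307 splits.

splits completely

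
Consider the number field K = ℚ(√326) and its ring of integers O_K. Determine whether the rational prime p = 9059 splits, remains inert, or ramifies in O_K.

326 mod 4 = 2, hence disc K = 4·326 = 1304 and O_K = ℤ[√326].
disc(K) = 1304 is not divisible by 9059; 9059 is unramified.
Euler's criterion: 326^4529 mod 9059 = 9058. Thus (326|9059) = -1.
(326/9059) = -1, so 9059 is inert.

9059 remains inert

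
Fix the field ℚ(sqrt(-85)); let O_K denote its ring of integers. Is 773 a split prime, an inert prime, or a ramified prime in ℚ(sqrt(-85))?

d = -85 ≡ 3 (mod 4), so O_K = ℤ[√-85] and disc(K) = 4d = -340.
Since gcd(773, -340) = 1 the prime 773 does not ramify.
(-85/773) = 688^386 mod 773 = 772, giving Legendre symbol -1.
Legendre symbol -1 ⇒ 773 is inert.

inert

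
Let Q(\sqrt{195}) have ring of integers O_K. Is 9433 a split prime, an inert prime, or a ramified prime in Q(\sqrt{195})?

p splits

195 mod 4 = 3, hence disc K = 4·195 = 780 and O_K = ℤ[√195].
disc(K) = 780 is not divisible by 9433; 9433 is unramified.
Compute (195/9433) via Euler: 195^((9433-1)/2) mod 9433 = 1, so (195/9433) = 1.
Legendre symbol 1 ⇒ 9433 is split.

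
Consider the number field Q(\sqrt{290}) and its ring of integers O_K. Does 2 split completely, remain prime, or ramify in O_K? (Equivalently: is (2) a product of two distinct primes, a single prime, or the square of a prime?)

ramified

290 mod 4 = 2, hence disc K = 4·290 = 1160 and O_K = ℤ[√290].
Ramification test: 2 | 1160. The prime 2 ramifies in K.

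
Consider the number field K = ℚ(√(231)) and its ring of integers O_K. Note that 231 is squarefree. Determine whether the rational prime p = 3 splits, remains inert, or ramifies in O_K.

231 mod 4 = 3, hence disc K = 4·231 = 924 and O_K = ℤ[√231].
Ramification test: 3 | 924. The prime 3 ramifies in K.

ramified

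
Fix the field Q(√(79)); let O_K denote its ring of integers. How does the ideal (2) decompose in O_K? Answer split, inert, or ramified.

79 mod 4 = 3, hence disc K = 4·79 = 316 and O_K = ℤ[√79].
2 divides disc(K) = 316, so 2 ramifies.

p ramifies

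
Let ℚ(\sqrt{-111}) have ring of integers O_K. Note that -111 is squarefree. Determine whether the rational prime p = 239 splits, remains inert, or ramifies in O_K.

239 splits in O_K

d = -111 ≡ 1 (mod 4), so O_K = ℤ[(1+√-111)/2] and disc(K) = d = -111.
disc(K) = -111 is not divisible by 239; 239 is unramified.
Legendre symbol by Euler's criterion: (-111/239) ≡ (-111)^119 ≡ 1 (mod 239), i.e. (-111/239) = 1.
Legendre symbol 1 ⇒ 239 is split.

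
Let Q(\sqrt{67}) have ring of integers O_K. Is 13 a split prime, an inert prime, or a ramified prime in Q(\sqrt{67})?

inert

67 mod 4 = 3, hence disc K = 4·67 = 268 and O_K = ℤ[√67].
Since gcd(13, 268) = 1 the prime 13 does not ramify.
(67/13) = 2^6 mod 13 = 12, giving Legendre symbol -1.
Legendre symbol -1 ⇒ 13 is inert.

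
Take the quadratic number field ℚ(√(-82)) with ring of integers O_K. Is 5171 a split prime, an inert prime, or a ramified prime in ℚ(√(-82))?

Since -82 ≢ 1 mod 4, the ring of integers is ℤ[√-82] with discriminant 4·(-82) = -328.
disc(K) = -328 is not divisible by 5171; 5171 is unramified.
(-82/5171) = 5089^2585 mod 5171 = 1, giving Legendre symbol 1.
(-82/5171) = 1, so 5171 splits.

p splits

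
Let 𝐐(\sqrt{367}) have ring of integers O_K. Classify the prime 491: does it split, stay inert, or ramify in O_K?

Since 367 ≢ 1 mod 4, the ring of integers is ℤ[√367] with discriminant 4·367 = 1468.
disc(K) = 1468 is not divisible by 491; 491 is unramified.
Euler's criterion: 367^245 mod 491 = 490. Thus (367|491) = -1.
d is a non-residue mod p, hence 491 remains inert in O_K.

p is inert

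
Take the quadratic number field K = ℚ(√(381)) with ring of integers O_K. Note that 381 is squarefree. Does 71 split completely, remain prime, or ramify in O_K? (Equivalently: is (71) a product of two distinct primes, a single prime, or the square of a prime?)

Since 381 ≡ 1 mod 4, the ring of integers is ℤ[(1+√381)/2] with discriminant 381.
71 ∤ 381, so 71 is unramified.
Compute (381/71) via Euler: 26^((71-1)/2) mod 71 = 70, so (381/71) = -1.
(381/71) = -1, so 71 is inert.

inert — (71) stays prime in O_K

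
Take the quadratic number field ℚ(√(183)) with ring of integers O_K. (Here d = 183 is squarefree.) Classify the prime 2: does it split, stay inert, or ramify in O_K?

Since 183 ≢ 1 mod 4, the ring of integers is ℤ[√183] with discriminant 4·183 = 732.
disc(K) = 732 = 2·366, so p = 2 is ramified.

2 is ramified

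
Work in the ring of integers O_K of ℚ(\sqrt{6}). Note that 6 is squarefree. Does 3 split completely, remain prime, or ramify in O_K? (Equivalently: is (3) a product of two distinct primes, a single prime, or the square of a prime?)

ramifies in O_K

6 mod 4 = 2, hence disc K = 4·6 = 24 and O_K = ℤ[√6].
3 divides disc(K) = 24, so 3 ramifies.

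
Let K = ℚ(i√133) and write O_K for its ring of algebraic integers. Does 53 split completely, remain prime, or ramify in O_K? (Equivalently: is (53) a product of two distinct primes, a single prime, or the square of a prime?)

-133 mod 4 = 3, hence disc K = 4·(-133) = -532 and O_K = ℤ[√-133].
Since gcd(53, -532) = 1 the prime 53 does not ramify.
Legendre symbol by Euler's criterion: (-133/53) ≡ (-133)^26 ≡ 52 (mod 53), i.e. (-133/53) = -1.
(-133/53) = -1, so 53 is inert.

p is inert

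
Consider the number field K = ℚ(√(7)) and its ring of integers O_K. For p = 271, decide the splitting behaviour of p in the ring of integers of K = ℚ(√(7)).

d = 7 ≡ 3 (mod 4), so O_K = ℤ[√7] and disc(K) = 4d = 28.
271 ∤ 28, so 271 is unramified.
Legendre symbol by Euler's criterion: (7/271) ≡ 7^135 ≡ 1 (mod 271), i.e. (7/271) = 1.
d is a quadratic residue mod p, hence 271 splits in O_K.

split — (271) = 𝔭₁𝔭₂ with 𝔭₁ ≠ 𝔭₂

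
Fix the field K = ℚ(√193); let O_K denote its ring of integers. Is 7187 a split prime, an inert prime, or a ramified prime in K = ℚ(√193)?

splits completely

Since 193 ≡ 1 mod 4, the ring of integers is ℤ[(1+√193)/2] with discriminant 193.
disc(K) = 193 is not divisible by 7187; 7187 is unramified.
Compute (193/7187) via Euler: 193^((7187-1)/2) mod 7187 = 1, so (193/7187) = 1.
Legendre symbol 1 ⇒ 7187 is split.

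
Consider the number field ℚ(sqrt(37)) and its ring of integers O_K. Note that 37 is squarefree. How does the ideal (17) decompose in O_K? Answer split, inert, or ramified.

Since 37 ≡ 1 mod 4, the ring of integers is ℤ[(1+√37)/2] with discriminant 37.
Since gcd(17, 37) = 1 the prime 17 does not ramify.
Legendre symbol by Euler's criterion: (37/17) ≡ 37^8 ≡ 16 (mod 17), i.e. (37/17) = -1.
Legendre symbol -1 ⇒ 17 is inert.

remains prime (inert)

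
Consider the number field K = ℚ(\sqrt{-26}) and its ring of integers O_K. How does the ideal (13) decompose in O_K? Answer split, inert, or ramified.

13 is ramified

d = -26 ≡ 2 (mod 4), so O_K = ℤ[√-26] and disc(K) = 4d = -104.
Ramification test: 13 | -104. The prime 13 ramifies in K.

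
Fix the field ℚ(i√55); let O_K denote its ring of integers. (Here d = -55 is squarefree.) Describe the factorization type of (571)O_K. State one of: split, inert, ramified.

571 remains inert

-55 mod 4 = 1, hence disc K = -55 and O_K = ℤ[(1+√-55)/2].
disc(K) = -55 is not divisible by 571; 571 is unramified.
Euler's criterion: (-55)^285 mod 571 = 570. Thus (-55|571) = -1.
(-55/571) = -1, so 571 is inert.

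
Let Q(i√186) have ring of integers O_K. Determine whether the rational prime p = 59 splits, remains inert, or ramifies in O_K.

Since -186 ≢ 1 mod 4, the ring of integers is ℤ[√-186] with discriminant 4·(-186) = -744.
disc(K) = -744 is not divisible by 59; 59 is unramified.
Legendre symbol by Euler's criterion: (-186/59) ≡ (-186)^29 ≡ 58 (mod 59), i.e. (-186/59) = -1.
Legendre symbol -1 ⇒ 59 is inert.

p is inert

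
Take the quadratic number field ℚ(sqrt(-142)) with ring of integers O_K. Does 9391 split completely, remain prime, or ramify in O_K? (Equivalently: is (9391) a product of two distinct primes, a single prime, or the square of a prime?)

9391 splits in O_K

d = -142 ≡ 2 (mod 4), so O_K = ℤ[√-142] and disc(K) = 4d = -568.
disc(K) = -568 is not divisible by 9391; 9391 is unramified.
(-142/9391) = 9249^4695 mod 9391 = 1, giving Legendre symbol 1.
d is a quadratic residue mod p, hence 9391 splits in O_K.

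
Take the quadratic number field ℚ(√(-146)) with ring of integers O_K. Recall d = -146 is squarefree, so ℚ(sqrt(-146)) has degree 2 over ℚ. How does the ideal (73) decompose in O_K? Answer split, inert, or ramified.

-146 mod 4 = 2, hence disc K = 4·(-146) = -584 and O_K = ℤ[√-146].
73 divides disc(K) = -584, so 73 ramifies.

ramified — (73) = 𝔭²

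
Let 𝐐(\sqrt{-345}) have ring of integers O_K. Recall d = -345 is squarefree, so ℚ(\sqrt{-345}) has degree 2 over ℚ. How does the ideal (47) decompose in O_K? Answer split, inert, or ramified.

47 remains inert

-345 mod 4 = 3, hence disc K = 4·(-345) = -1380 and O_K = ℤ[√-345].
Since gcd(47, -1380) = 1 the prime 47 does not ramify.
Compute (-345/47) via Euler: 31^((47-1)/2) mod 47 = 46, so (-345/47) = -1.
(-345/47) = -1, so 47 is inert.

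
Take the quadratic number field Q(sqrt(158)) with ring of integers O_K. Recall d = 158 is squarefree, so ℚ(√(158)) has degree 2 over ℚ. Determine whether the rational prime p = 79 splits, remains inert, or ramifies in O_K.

p ramifies

158 mod 4 = 2, hence disc K = 4·158 = 632 and O_K = ℤ[√158].
79 divides disc(K) = 632, so 79 ramifies.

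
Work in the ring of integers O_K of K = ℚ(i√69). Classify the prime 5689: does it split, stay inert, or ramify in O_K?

Since -69 ≢ 1 mod 4, the ring of integers is ℤ[√-69] with discriminant 4·(-69) = -276.
5689 ∤ -276, so 5689 is unramified.
Euler's criterion: (-69)^2844 mod 5689 = 1. Thus (-69|5689) = 1.
(-69/5689) = 1, so 5689 splits.

splits completely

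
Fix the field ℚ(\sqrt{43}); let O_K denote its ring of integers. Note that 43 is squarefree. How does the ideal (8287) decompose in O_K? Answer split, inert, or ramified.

inert — (8287) stays prime in O_K

Since 43 ≢ 1 mod 4, the ring of integers is ℤ[√43] with discriminant 4·43 = 172.
Since gcd(8287, 172) = 1 the prime 8287 does not ramify.
Legendre symbol by Euler's criterion: (43/8287) ≡ 43^4143 ≡ 8286 (mod 8287), i.e. (43/8287) = -1.
d is a non-residue mod p, hence 8287 remains inert in O_K.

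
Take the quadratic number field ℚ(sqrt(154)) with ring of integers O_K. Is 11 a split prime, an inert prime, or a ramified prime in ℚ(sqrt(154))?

11 is ramified

154 mod 4 = 2, hence disc K = 4·154 = 616 and O_K = ℤ[√154].
disc(K) = 616 = 11·56, so p = 11 is ramified.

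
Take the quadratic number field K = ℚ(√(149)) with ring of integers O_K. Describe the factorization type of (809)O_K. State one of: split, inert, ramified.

splits completely

Since 149 ≡ 1 mod 4, the ring of integers is ℤ[(1+√149)/2] with discriminant 149.
809 ∤ 149, so 809 is unramified.
Compute (149/809) via Euler: 149^((809-1)/2) mod 809 = 1, so (149/809) = 1.
d is a quadratic residue mod p, hence 809 splits in O_K.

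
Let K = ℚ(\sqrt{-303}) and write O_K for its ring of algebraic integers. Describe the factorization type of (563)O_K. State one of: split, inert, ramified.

inert

d = -303 ≡ 1 (mod 4), so O_K = ℤ[(1+√-303)/2] and disc(K) = d = -303.
563 ∤ -303, so 563 is unramified.
Legendre symbol by Euler's criterion: (-303/563) ≡ (-303)^281 ≡ 562 (mod 563), i.e. (-303/563) = -1.
(-303/563) = -1, so 563 is inert.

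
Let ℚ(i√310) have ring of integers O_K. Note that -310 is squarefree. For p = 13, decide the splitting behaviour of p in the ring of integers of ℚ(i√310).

13 remains inert

d = -310 ≡ 2 (mod 4), so O_K = ℤ[√-310] and disc(K) = 4d = -1240.
Since gcd(13, -1240) = 1 the prime 13 does not ramify.
(-310/13) = 2^6 mod 13 = 12, giving Legendre symbol -1.
Legendre symbol -1 ⇒ 13 is inert.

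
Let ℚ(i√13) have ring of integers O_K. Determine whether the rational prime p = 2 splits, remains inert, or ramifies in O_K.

p ramifies

Since -13 ≢ 1 mod 4, the ring of integers is ℤ[√-13] with discriminant 4·(-13) = -52.
disc(K) = -52 = 2·(-26), so p = 2 is ramified.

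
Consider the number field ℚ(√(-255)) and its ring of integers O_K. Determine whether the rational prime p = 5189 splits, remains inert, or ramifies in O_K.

remains prime (inert)

Since -255 ≡ 1 mod 4, the ring of integers is ℤ[(1+√-255)/2] with discriminant -255.
5189 ∤ -255, so 5189 is unramified.
Compute (-255/5189) via Euler: 4934^((5189-1)/2) mod 5189 = 5188, so (-255/5189) = -1.
Legendre symbol -1 ⇒ 5189 is inert.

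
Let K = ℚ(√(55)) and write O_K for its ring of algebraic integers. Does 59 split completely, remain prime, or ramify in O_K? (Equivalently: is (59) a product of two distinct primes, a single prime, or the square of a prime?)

Since 55 ≢ 1 mod 4, the ring of integers is ℤ[√55] with discriminant 4·55 = 220.
59 ∤ 220, so 59 is unramified.
(55/59) = 55^29 mod 59 = 58, giving Legendre symbol -1.
d is a non-residue mod p, hence 59 remains inert in O_K.

p is inert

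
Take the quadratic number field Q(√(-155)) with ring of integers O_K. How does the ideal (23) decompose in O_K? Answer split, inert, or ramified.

d = -155 ≡ 1 (mod 4), so O_K = ℤ[(1+√-155)/2] and disc(K) = d = -155.
Since gcd(23, -155) = 1 the prime 23 does not ramify.
Compute (-155/23) via Euler: 6^((23-1)/2) mod 23 = 1, so (-155/23) = 1.
Legendre symbol 1 ⇒ 23 is split.

split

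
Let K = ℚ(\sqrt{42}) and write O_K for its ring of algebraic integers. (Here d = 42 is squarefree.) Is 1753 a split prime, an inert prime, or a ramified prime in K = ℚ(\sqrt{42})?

inert

42 mod 4 = 2, hence disc K = 4·42 = 168 and O_K = ℤ[√42].
Since gcd(1753, 168) = 1 the prime 1753 does not ramify.
(42/1753) = 42^876 mod 1753 = 1752, giving Legendre symbol -1.
Legendre symbol -1 ⇒ 1753 is inert.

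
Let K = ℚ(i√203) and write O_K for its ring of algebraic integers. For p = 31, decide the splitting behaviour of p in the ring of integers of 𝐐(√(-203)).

Since -203 ≡ 1 mod 4, the ring of integers is ℤ[(1+√-203)/2] with discriminant -203.
Since gcd(31, -203) = 1 the prime 31 does not ramify.
(-203/31) = 14^15 mod 31 = 1, giving Legendre symbol 1.
(-203/31) = 1, so 31 splits.

splits completely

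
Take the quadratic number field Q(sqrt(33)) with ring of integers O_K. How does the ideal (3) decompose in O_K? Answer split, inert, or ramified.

d = 33 ≡ 1 (mod 4), so O_K = ℤ[(1+√33)/2] and disc(K) = d = 33.
disc(K) = 33 = 3·11, so p = 3 is ramified.

ramified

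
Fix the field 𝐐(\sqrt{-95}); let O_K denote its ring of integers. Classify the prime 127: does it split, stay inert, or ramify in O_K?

127 splits in O_K

d = -95 ≡ 1 (mod 4), so O_K = ℤ[(1+√-95)/2] and disc(K) = d = -95.
disc(K) = -95 is not divisible by 127; 127 is unramified.
Compute (-95/127) via Euler: 32^((127-1)/2) mod 127 = 1, so (-95/127) = 1.
Legendre symbol 1 ⇒ 127 is split.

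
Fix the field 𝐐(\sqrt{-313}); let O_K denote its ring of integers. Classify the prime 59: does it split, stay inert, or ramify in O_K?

split

Since -313 ≢ 1 mod 4, the ring of integers is ℤ[√-313] with discriminant 4·(-313) = -1252.
Since gcd(59, -1252) = 1 the prime 59 does not ramify.
Compute (-313/59) via Euler: 41^((59-1)/2) mod 59 = 1, so (-313/59) = 1.
d is a quadratic residue mod p, hence 59 splits in O_K.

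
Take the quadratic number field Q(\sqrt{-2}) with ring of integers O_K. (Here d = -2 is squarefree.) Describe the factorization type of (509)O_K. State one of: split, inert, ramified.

Since -2 ≢ 1 mod 4, the ring of integers is ℤ[√-2] with discriminant 4·(-2) = -8.
disc(K) = -8 is not divisible by 509; 509 is unramified.
(-2/509) = 507^254 mod 509 = 508, giving Legendre symbol -1.
Legendre symbol -1 ⇒ 509 is inert.

p is inert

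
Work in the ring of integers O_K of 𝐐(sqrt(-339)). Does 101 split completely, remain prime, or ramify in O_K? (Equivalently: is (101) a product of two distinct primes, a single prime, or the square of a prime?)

d = -339 ≡ 1 (mod 4), so O_K = ℤ[(1+√-339)/2] and disc(K) = d = -339.
101 ∤ -339, so 101 is unramified.
Compute (-339/101) via Euler: 65^((101-1)/2) mod 101 = 1, so (-339/101) = 1.
(-339/101) = 1, so 101 splits.

split — (101) = 𝔭₁𝔭₂ with 𝔭₁ ≠ 𝔭₂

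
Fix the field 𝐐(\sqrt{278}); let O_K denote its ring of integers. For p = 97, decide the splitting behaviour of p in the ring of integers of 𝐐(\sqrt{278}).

97 remains inert

278 mod 4 = 2, hence disc K = 4·278 = 1112 and O_K = ℤ[√278].
Since gcd(97, 1112) = 1 the prime 97 does not ramify.
Euler's criterion: 278^48 mod 97 = 96. Thus (278|97) = -1.
d is a non-residue mod p, hence 97 remains inert in O_K.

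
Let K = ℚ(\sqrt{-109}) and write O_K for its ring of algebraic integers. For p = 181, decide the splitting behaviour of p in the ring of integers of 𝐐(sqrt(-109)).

181 remains inert

-109 mod 4 = 3, hence disc K = 4·(-109) = -436 and O_K = ℤ[√-109].
Since gcd(181, -436) = 1 the prime 181 does not ramify.
Euler's criterion: (-109)^90 mod 181 = 180. Thus (-109|181) = -1.
(-109/181) = -1, so 181 is inert.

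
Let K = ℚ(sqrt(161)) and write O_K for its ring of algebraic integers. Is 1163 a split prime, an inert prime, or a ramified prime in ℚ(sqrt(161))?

161 mod 4 = 1, hence disc K = 161 and O_K = ℤ[(1+√161)/2].
Since gcd(1163, 161) = 1 the prime 1163 does not ramify.
Compute (161/1163) via Euler: 161^((1163-1)/2) mod 1163 = 1, so (161/1163) = 1.
(161/1163) = 1, so 1163 splits.

1163 splits in O_K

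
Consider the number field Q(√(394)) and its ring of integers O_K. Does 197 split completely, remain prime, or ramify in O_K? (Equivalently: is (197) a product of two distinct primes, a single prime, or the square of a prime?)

ramifies in O_K

394 mod 4 = 2, hence disc K = 4·394 = 1576 and O_K = ℤ[√394].
disc(K) = 1576 = 197·8, so p = 197 is ramified.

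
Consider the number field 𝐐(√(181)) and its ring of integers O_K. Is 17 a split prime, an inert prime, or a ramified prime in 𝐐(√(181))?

d = 181 ≡ 1 (mod 4), so O_K = ℤ[(1+√181)/2] and disc(K) = d = 181.
Since gcd(17, 181) = 1 the prime 17 does not ramify.
Compute (181/17) via Euler: 11^((17-1)/2) mod 17 = 16, so (181/17) = -1.
d is a non-residue mod p, hence 17 remains inert in O_K.

17 remains inert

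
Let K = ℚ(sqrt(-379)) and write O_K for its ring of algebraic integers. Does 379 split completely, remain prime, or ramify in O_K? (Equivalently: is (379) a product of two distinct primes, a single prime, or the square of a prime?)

ramified — (379) = 𝔭²

d = -379 ≡ 1 (mod 4), so O_K = ℤ[(1+√-379)/2] and disc(K) = d = -379.
379 divides disc(K) = -379, so 379 ramifies.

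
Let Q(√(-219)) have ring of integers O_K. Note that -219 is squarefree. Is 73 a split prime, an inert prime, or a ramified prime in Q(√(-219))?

ramifies in O_K

-219 mod 4 = 1, hence disc K = -219 and O_K = ℤ[(1+√-219)/2].
Ramification test: 73 | -219. The prime 73 ramifies in K.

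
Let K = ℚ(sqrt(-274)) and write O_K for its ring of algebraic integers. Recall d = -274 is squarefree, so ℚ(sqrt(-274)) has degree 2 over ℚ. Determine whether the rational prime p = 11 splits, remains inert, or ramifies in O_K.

split — (11) = 𝔭₁𝔭₂ with 𝔭₁ ≠ 𝔭₂

-274 mod 4 = 2, hence disc K = 4·(-274) = -1096 and O_K = ℤ[√-274].
11 ∤ -1096, so 11 is unramified.
Compute (-274/11) via Euler: 1^((11-1)/2) mod 11 = 1, so (-274/11) = 1.
Legendre symbol 1 ⇒ 11 is split.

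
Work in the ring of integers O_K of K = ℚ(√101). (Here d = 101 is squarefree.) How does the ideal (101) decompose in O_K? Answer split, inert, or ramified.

Since 101 ≡ 1 mod 4, the ring of integers is ℤ[(1+√101)/2] with discriminant 101.
101 divides disc(K) = 101, so 101 ramifies.

p ramifies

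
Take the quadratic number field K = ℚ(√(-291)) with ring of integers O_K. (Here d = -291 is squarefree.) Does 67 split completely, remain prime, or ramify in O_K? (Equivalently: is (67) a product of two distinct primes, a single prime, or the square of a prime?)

67 remains inert

d = -291 ≡ 1 (mod 4), so O_K = ℤ[(1+√-291)/2] and disc(K) = d = -291.
67 ∤ -291, so 67 is unramified.
Legendre symbol by Euler's criterion: (-291/67) ≡ (-291)^33 ≡ 66 (mod 67), i.e. (-291/67) = -1.
(-291/67) = -1, so 67 is inert.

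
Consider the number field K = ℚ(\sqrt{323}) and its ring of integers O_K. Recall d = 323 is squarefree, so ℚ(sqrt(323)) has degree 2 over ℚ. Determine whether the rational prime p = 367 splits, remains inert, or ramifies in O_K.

d = 323 ≡ 3 (mod 4), so O_K = ℤ[√323] and disc(K) = 4d = 1292.
367 ∤ 1292, so 367 is unramified.
Euler's criterion: 323^183 mod 367 = 1. Thus (323|367) = 1.
(323/367) = 1, so 367 splits.

367 splits in O_K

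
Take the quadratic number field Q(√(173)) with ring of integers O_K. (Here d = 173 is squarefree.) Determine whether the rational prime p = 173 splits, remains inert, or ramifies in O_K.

173 is ramified

d = 173 ≡ 1 (mod 4), so O_K = ℤ[(1+√173)/2] and disc(K) = d = 173.
disc(K) = 173 = 173·1, so p = 173 is ramified.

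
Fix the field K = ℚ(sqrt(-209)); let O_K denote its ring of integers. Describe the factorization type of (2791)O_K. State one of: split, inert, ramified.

-209 mod 4 = 3, hence disc K = 4·(-209) = -836 and O_K = ℤ[√-209].
disc(K) = -836 is not divisible by 2791; 2791 is unramified.
Euler's criterion: (-209)^1395 mod 2791 = 1. Thus (-209|2791) = 1.
d is a quadratic residue mod p, hence 2791 splits in O_K.

splits completely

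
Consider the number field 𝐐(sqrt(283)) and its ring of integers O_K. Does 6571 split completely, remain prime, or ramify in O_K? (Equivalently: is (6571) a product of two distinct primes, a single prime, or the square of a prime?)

inert — (6571) stays prime in O_K

d = 283 ≡ 3 (mod 4), so O_K = ℤ[√283] and disc(K) = 4d = 1132.
6571 ∤ 1132, so 6571 is unramified.
(283/6571) = 283^3285 mod 6571 = 6570, giving Legendre symbol -1.
(283/6571) = -1, so 6571 is inert.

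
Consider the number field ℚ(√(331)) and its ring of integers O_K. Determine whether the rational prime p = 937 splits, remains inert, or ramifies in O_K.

331 mod 4 = 3, hence disc K = 4·331 = 1324 and O_K = ℤ[√331].
937 ∤ 1324, so 937 is unramified.
Legendre symbol by Euler's criterion: (331/937) ≡ 331^468 ≡ 936 (mod 937), i.e. (331/937) = -1.
d is a non-residue mod p, hence 937 remains inert in O_K.

p is inert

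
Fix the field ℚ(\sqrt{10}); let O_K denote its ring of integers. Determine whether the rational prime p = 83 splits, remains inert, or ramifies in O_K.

10 mod 4 = 2, hence disc K = 4·10 = 40 and O_K = ℤ[√10].
disc(K) = 40 is not divisible by 83; 83 is unramified.
Euler's criterion: 10^41 mod 83 = 1. Thus (10|83) = 1.
(10/83) = 1, so 83 splits.

split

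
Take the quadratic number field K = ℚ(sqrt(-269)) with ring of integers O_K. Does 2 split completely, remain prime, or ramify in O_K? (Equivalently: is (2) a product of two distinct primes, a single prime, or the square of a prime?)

ramified — (2) = 𝔭²

-269 mod 4 = 3, hence disc K = 4·(-269) = -1076 and O_K = ℤ[√-269].
Ramification test: 2 | -1076. The prime 2 ramifies in K.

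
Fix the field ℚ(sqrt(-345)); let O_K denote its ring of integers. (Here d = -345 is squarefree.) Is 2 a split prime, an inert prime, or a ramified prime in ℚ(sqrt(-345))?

ramifies in O_K

Since -345 ≢ 1 mod 4, the ring of integers is ℤ[√-345] with discriminant 4·(-345) = -1380.
disc(K) = -1380 = 2·(-690), so p = 2 is ramified.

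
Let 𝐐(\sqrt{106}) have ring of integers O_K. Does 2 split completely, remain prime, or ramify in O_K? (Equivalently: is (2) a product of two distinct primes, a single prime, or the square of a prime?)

2 is ramified

106 mod 4 = 2, hence disc K = 4·106 = 424 and O_K = ℤ[√106].
disc(K) = 424 = 2·212, so p = 2 is ramified.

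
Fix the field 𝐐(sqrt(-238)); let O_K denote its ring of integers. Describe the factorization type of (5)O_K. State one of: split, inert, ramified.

Since -238 ≢ 1 mod 4, the ring of integers is ℤ[√-238] with discriminant 4·(-238) = -952.
Since gcd(5, -952) = 1 the prime 5 does not ramify.
Compute (-238/5) via Euler: 2^((5-1)/2) mod 5 = 4, so (-238/5) = -1.
d is a non-residue mod p, hence 5 remains inert in O_K.

remains prime (inert)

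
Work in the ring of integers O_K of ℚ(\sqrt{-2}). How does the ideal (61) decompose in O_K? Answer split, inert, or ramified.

61 remains inert

d = -2 ≡ 2 (mod 4), so O_K = ℤ[√-2] and disc(K) = 4d = -8.
Since gcd(61, -8) = 1 the prime 61 does not ramify.
(-2/61) = 59^30 mod 61 = 60, giving Legendre symbol -1.
d is a non-residue mod p, hence 61 remains inert in O_K.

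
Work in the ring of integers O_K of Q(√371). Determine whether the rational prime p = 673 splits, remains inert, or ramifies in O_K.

371 mod 4 = 3, hence disc K = 4·371 = 1484 and O_K = ℤ[√371].
673 ∤ 1484, so 673 is unramified.
Legendre symbol by Euler's criterion: (371/673) ≡ 371^336 ≡ 1 (mod 673), i.e. (371/673) = 1.
(371/673) = 1, so 673 splits.

split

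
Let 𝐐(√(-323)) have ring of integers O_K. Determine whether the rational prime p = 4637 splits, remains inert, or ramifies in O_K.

4637 splits in O_K

Since -323 ≡ 1 mod 4, the ring of integers is ℤ[(1+√-323)/2] with discriminant -323.
disc(K) = -323 is not divisible by 4637; 4637 is unramified.
(-323/4637) = 4314^2318 mod 4637 = 1, giving Legendre symbol 1.
d is a quadratic residue mod p, hence 4637 splits in O_K.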